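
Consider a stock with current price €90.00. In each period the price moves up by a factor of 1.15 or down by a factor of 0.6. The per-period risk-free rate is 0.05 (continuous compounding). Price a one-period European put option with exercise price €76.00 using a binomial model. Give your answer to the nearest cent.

Risk-neutral probability p = (e^0.05 − 0.6)/(1.15 − 0.6) = 0.4513/0.5500 = 0.8205
Terminal stock prices: S_u = 103.5, S_d = 54
Terminal payoffs (K − S): max(-27.5, 0) = 0, max(22, 0) = 22
Node 0 (S = 90): V_0 = e^(−0.05)·[0.8205·0.0000 + 0.1795·22.0000] = 3.7566

€3.76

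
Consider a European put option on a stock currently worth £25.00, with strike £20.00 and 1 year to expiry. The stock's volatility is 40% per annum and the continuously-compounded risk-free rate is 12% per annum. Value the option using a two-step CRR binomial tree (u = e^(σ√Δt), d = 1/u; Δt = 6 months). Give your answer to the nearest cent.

£1.10

CRR parameters: u = e^(σ√Δt) = e^(0.4·√0.5) = 1.3269, d = 1/u = 0.7536
Per-period rate: rΔt = 0.12·0.5 = 0.06, so R = e^0.06 = 1.0618
Risk-neutral probability p = (e^0.06 − 0.7536)/(1.3269 − 0.7536) = 0.3082/0.5733 = 0.5376
Terminal stock prices: S_uu = 44.02, S_ud = 25, S_dd = 14.2
Terminal payoffs (K − S): max(-24.02, 0) = 0, max(-5, 0) = 0, max(5.801, 0) = 5.801
Node u (S = 33.17): V_u = e^(−0.06)·[0.5376·0.0000 + 0.4624·0.0000] = 0.0000
Node d (S = 18.84): V_d = e^(−0.06)·[0.5376·0.0000 + 0.4624·5.8007] = 2.5259
Node 0 (S = 25): V_0 = e^(−0.06)·[0.5376·0.0000 + 0.4624·2.5259] = 1.0999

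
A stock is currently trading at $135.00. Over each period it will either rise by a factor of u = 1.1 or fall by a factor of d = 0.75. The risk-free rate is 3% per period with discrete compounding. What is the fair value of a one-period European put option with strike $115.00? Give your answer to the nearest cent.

$2.67

Risk-neutral probability p = (1 + 0.03 − 0.75)/(1.1 − 0.75) = 0.2800/0.3500 = 0.8000
Terminal stock prices: S_u = 148.5, S_d = 101.2
Terminal payoffs (K − S): max(-33.5, 0) = 0, max(13.75, 0) = 13.75
Node 0 (S = 135): V_0 = 1/1.03·[0.8000·0.0000 + 0.2000·13.7500] = 2.6699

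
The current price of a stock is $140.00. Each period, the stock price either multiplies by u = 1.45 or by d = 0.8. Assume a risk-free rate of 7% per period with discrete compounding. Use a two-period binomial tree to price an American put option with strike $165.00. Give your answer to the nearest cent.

$29.51

Risk-neutral probability p = (1 + 0.07 − 0.8)/(1.45 − 0.8) = 0.2700/0.6500 = 0.4154
Terminal stock prices: S_uu = 294.4, S_ud = 162.4, S_dd = 89.6
Terminal payoffs (K − S): max(-129.4, 0) = 0, max(2.6, 0) = 2.6, max(75.4, 0) = 75.4
Node u (S = 203): continuation = 1/1.07·[0.4154·0.0000 + 0.5846·2.6000] = 1.4206; exercise value = 0.0000 ≤ continuation, so V_u = 1.4206
Node d (S = 112): continuation = 1/1.07·[0.4154·2.6000 + 0.5846·75.4000] = 42.2056; exercise value = 53.0000 > continuation, so V_d = 53.0000 (exercise)
Node 0 (S = 140): continuation = 1/1.07·[0.4154·1.4206 + 0.5846·53.0000] = 29.5091; exercise value = 25.0000 ≤ continuation, so V_0 = 29.5091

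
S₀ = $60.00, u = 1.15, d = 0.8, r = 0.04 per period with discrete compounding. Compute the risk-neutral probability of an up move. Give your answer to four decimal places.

Risk-neutral probability p = (1 + 0.04 − 0.8)/(1.15 − 0.8) = 0.2400/0.3500 = 0.6857

p = 0.6857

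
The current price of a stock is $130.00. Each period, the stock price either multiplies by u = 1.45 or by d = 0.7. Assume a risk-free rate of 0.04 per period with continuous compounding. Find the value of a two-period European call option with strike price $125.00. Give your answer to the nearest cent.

$31.45

Risk-neutral probability p = (e^0.04 − 0.7)/(1.45 − 0.7) = 0.3408/0.7500 = 0.4544
Terminal stock prices: S_uu = 273.3, S_ud = 131.9, S_dd = 63.7
Terminal payoffs (S − K): max(148.3, 0) = 148.3, max(6.95, 0) = 6.95, max(-61.3, 0) = 0
Node u (S = 188.5): V_u = e^(−0.04)·[0.4544·148.3250 + 0.5456·6.9500] = 68.4013
Node d (S = 91): V_d = e^(−0.04)·[0.4544·6.9500 + 0.5456·0.0000] = 3.0343
Node 0 (S = 130): V_0 = e^(−0.04)·[0.4544·68.4013 + 0.5456·3.0343] = 31.4544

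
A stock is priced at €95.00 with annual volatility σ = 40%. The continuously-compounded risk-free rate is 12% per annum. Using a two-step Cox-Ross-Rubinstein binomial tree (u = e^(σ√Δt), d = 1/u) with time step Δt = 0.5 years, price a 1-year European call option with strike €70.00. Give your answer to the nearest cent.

€35.96

CRR parameters: u = e^(σ√Δt) = e^(0.4·√0.5) = 1.3269, d = 1/u = 0.7536
Per-period rate: rΔt = 0.12·0.5 = 0.06, so R = e^0.06 = 1.0618
Risk-neutral probability p = (e^0.06 − 0.7536)/(1.3269 − 0.7536) = 0.3082/0.5733 = 0.5376
Terminal stock prices: S_uu = 167.3, S_ud = 95, S_dd = 53.96
Terminal payoffs (S − K): max(97.26, 0) = 97.26, max(25, 0) = 25, max(-16.04, 0) = 0
Node u (S = 126.1): V_u = e^(−0.06)·[0.5376·97.2621 + 0.4624·25.0000] = 60.1316
Node d (S = 71.6): V_d = e^(−0.06)·[0.5376·25.0000 + 0.4624·0.0000] = 12.6579
Node 0 (S = 95): V_0 = e^(−0.06)·[0.5376·60.1316 + 0.4624·12.6579] = 35.9575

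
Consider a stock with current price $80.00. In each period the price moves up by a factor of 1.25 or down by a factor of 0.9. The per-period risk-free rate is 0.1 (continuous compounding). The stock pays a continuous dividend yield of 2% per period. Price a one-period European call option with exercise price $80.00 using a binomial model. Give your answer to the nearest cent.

Per-period risk-free factor R = e^0.1 = 1.1052; dividend-adjusted growth = e^(0.1−0.02) = 1.0833.
Risk-neutral probability p = (1.0833 − 0.9)/(1.25 − 0.9) = 0.1833/0.3500 = 0.5237
Terminal stock prices: S_u = 100, S_d = 72
Terminal payoffs (S − K): max(20, 0) = 20, max(-8, 0) = 0
Node 0 (S = 80): V_0 = e^(−0.1)·[0.5237·20.0000 + 0.4763·0.0000] = 9.4769

$9.48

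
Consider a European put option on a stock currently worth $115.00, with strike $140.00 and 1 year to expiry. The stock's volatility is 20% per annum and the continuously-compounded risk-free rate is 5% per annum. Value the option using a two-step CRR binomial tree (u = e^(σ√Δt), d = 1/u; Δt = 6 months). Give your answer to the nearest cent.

$21.85

CRR parameters: u = e^(σ√Δt) = e^(0.2·√0.5) = 1.1519, d = 1/u = 0.8681
Per-period rate: rΔt = 0.05·0.5 = 0.025, so R = e^0.025 = 1.0253
Risk-neutral probability p = (e^0.025 − 0.8681)/(1.1519 − 0.8681) = 0.1572/0.2838 = 0.5539
Terminal stock prices: S_uu = 152.6, S_ud = 115, S_dd = 86.67
Terminal payoffs (K − S): max(-12.59, 0) = 0, max(25, 0) = 25, max(53.33, 0) = 53.33
Node u (S = 132.5): V_u = e^(−0.025)·[0.5539·0.0000 + 0.4461·25.0000] = 10.8769
Node d (S = 99.83): V_d = e^(−0.025)·[0.5539·25.0000 + 0.4461·53.3316] = 36.7092
Node 0 (S = 115): V_0 = e^(−0.025)·[0.5539·10.8769 + 0.4461·36.7092] = 21.8474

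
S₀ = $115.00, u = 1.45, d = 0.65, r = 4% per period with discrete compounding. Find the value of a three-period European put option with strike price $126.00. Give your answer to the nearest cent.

$30.27

Risk-neutral probability p = (1 + 0.04 − 0.65)/(1.45 − 0.65) = 0.3900/0.8000 = 0.4875
Terminal stock prices: S_uuu = 350.6, S_uud = 157.2, S_udd = 70.45, S_ddd = 31.58
Terminal payoffs (K − S): max(-224.6, 0) = 0, max(-31.16, 0) = 0, max(55.55, 0) = 55.55, max(94.42, 0) = 94.42
Node uu (S = 241.8): V_uu = 1/1.04·[0.4875·0.0000 + 0.5125·0.0000] = 0.0000
Node ud (S = 108.4): V_ud = 1/1.04·[0.4875·0.0000 + 0.5125·55.5481] = 27.3735
Node dd (S = 48.59): V_dd = 1/1.04·[0.4875·55.5481 + 0.5125·94.4181] = 72.5663
Node u (S = 166.8): V_u = 1/1.04·[0.4875·0.0000 + 0.5125·27.3735] = 13.4893
Node d (S = 74.75): V_d = 1/1.04·[0.4875·27.3735 + 0.5125·72.5663] = 48.5912
Node 0 (S = 115): V_0 = 1/1.04·[0.4875·13.4893 + 0.5125·48.5912] = 30.2683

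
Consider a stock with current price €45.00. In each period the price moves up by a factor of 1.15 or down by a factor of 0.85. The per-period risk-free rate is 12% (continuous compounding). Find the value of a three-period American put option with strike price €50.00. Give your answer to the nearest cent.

Risk-neutral probability p = (e^0.12 − 0.85)/(1.15 − 0.85) = 0.2775/0.3000 = 0.9250
Terminal stock prices: S_uuu = 68.44, S_uud = 50.59, S_udd = 37.39, S_ddd = 27.64
Terminal payoffs (K − S): max(-18.44, 0) = 0, max(-0.5856, 0) = 0, max(12.61, 0) = 12.61, max(22.36, 0) = 22.36
Node uu (S = 59.51): continuation = e^(−0.12)·[0.9250·0.0000 + 0.0750·0.0000] = 0.0000; exercise value = 0.0000 ≤ continuation, so V_uu = 0.0000
Node ud (S = 43.99): continuation = e^(−0.12)·[0.9250·0.0000 + 0.0750·12.6106] = 0.8390; exercise value = 6.0125 > continuation, so V_ud = 6.0125 (exercise)
Node dd (S = 32.51): continuation = e^(−0.12)·[0.9250·12.6106 + 0.0750·22.3644] = 11.8335; exercise value = 17.4875 > continuation, so V_dd = 17.4875 (exercise)
Node u (S = 51.75): continuation = e^(−0.12)·[0.9250·0.0000 + 0.0750·6.0125] = 0.4000; exercise value = 0.0000 ≤ continuation, so V_u = 0.4000
Node d (S = 38.25): continuation = e^(−0.12)·[0.9250·6.0125 + 0.0750·17.4875] = 6.0960; exercise value = 11.7500 > continuation, so V_d = 11.7500 (exercise)
Node 0 (S = 45): continuation = e^(−0.12)·[0.9250·0.4000 + 0.0750·11.7500] = 1.1099; exercise value = 5.0000 > continuation, so V_0 = 5.0000 (exercise)

€5.00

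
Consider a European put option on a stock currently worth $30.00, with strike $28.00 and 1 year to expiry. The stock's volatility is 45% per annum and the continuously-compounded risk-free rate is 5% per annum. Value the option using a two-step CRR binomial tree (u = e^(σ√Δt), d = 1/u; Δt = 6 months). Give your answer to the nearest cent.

$3.36

CRR parameters: u = e^(σ√Δt) = e^(0.45·√0.5) = 1.3746, d = 1/u = 0.7275
Per-period rate: rΔt = 0.05·0.5 = 0.025, so R = e^0.025 = 1.0253
Risk-neutral probability p = (e^0.025 − 0.7275)/(1.3746 − 0.7275) = 0.2979/0.6472 = 0.4602
Terminal stock prices: S_uu = 56.69, S_ud = 30, S_dd = 15.88
Terminal payoffs (K − S): max(-28.69, 0) = 0, max(-2, 0) = 0, max(12.12, 0) = 12.12
Node u (S = 41.24): V_u = e^(−0.025)·[0.4602·0.0000 + 0.5398·0.0000] = 0.0000
Node d (S = 21.82): V_d = e^(−0.025)·[0.4602·0.0000 + 0.5398·12.1241] = 6.3827
Node 0 (S = 30): V_0 = e^(−0.025)·[0.4602·0.0000 + 0.5398·6.3827] = 3.3601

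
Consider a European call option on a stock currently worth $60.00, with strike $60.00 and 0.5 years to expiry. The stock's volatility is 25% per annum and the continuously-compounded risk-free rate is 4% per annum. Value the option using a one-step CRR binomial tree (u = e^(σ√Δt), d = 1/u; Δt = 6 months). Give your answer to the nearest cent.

CRR parameters: u = e^(σ√Δt) = e^(0.25·√0.5) = 1.1934, d = 1/u = 0.8380
Per-period rate: rΔt = 0.04·0.5 = 0.02, so R = e^0.02 = 1.0202
Risk-neutral probability p = (e^0.02 − 0.8380)/(1.1934 − 0.8380) = 0.1822/0.3554 = 0.5128
Terminal stock prices: S_u = 71.6, S_d = 50.28
Terminal payoffs (S − K): max(11.6, 0) = 11.6, max(-9.722, 0) = 0
Node 0 (S = 60): V_0 = e^(−0.02)·[0.5128·11.6019 + 0.4872·0.0000] = 5.8312

$5.83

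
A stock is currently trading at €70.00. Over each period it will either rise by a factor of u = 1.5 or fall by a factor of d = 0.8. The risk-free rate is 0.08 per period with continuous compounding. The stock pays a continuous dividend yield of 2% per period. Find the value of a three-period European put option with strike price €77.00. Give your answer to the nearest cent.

€11.33

Per-period risk-free factor R = e^0.08 = 1.0833; dividend-adjusted growth = e^(0.08−0.02) = 1.0618.
Risk-neutral probability p = (1.0618 − 0.8)/(1.5 − 0.8) = 0.2618/0.7000 = 0.3741
Terminal stock prices: S_uuu = 236.2, S_uud = 126, S_udd = 67.2, S_ddd = 35.84
Terminal payoffs (K − S): max(-159.2, 0) = 0, max(-49, 0) = 0, max(9.8, 0) = 9.8, max(41.16, 0) = 41.16
Node uu (S = 157.5): V_uu = e^(−0.08)·[0.3741·0.0000 + 0.6259·0.0000] = 0.0000
Node ud (S = 84): V_ud = e^(−0.08)·[0.3741·0.0000 + 0.6259·9.8000] = 5.6627
Node dd (S = 44.8): V_dd = e^(−0.08)·[0.3741·9.8000 + 0.6259·41.1600] = 27.1671
Node u (S = 105): V_u = e^(−0.08)·[0.3741·0.0000 + 0.6259·5.6627] = 3.2720
Node d (S = 56): V_d = e^(−0.08)·[0.3741·5.6627 + 0.6259·27.1671] = 17.6530
Node 0 (S = 70): V_0 = e^(−0.08)·[0.3741·3.2720 + 0.6259·17.6530] = 11.3301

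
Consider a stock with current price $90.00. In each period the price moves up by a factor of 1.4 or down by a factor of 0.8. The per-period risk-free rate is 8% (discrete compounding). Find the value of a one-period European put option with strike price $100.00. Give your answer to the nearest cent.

Risk-neutral probability p = (1 + 0.08 − 0.8)/(1.4 − 0.8) = 0.2800/0.6000 = 0.4667
Terminal stock prices: S_u = 126, S_d = 72
Terminal payoffs (K − S): max(-26, 0) = 0, max(28, 0) = 28
Node 0 (S = 90): V_0 = 1/1.08·[0.4667·0.0000 + 0.5333·28.0000] = 13.8272

$13.83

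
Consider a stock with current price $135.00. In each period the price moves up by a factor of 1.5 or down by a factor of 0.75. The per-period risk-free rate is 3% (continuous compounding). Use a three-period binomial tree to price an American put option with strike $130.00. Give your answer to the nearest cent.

Risk-neutral probability p = (e^0.03 − 0.75)/(1.5 − 0.75) = 0.2805/0.7500 = 0.3739
Terminal stock prices: S_uuu = 455.6, S_uud = 227.8, S_udd = 113.9, S_ddd = 56.95
Terminal payoffs (K − S): max(-325.6, 0) = 0, max(-97.81, 0) = 0, max(16.09, 0) = 16.09, max(73.05, 0) = 73.05
Node uu (S = 303.8): continuation = e^(−0.03)·[0.3739·0.0000 + 0.6261·0.0000] = 0.0000; exercise value = 0.0000 ≤ continuation, so V_uu = 0.0000
Node ud (S = 151.9): continuation = e^(−0.03)·[0.3739·0.0000 + 0.6261·16.0938] = 9.7779; exercise value = 0.0000 ≤ continuation, so V_ud = 9.7779
Node dd (S = 75.94): continuation = e^(−0.03)·[0.3739·16.0938 + 0.6261·73.0469] = 50.2204; exercise value = 54.0625 > continuation, so V_dd = 54.0625 (exercise)
Node u (S = 202.5): continuation = e^(−0.03)·[0.3739·0.0000 + 0.6261·9.7779] = 5.9406; exercise value = 0.0000 ≤ continuation, so V_u = 5.9406
Node d (S = 101.2): continuation = e^(−0.03)·[0.3739·9.7779 + 0.6261·54.0625] = 36.3944; exercise value = 28.7500 ≤ continuation, so V_d = 36.3944
Node 0 (S = 135): continuation = e^(−0.03)·[0.3739·5.9406 + 0.6261·36.3944] = 24.2675; exercise value = 0.0000 ≤ continuation, so V_0 = 24.2675

$24.27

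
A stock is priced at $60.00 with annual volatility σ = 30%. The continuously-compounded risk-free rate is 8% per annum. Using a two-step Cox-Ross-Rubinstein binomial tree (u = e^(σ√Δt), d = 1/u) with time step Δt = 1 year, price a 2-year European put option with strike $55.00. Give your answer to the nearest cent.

$3.60

CRR parameters: u = e^(σ√Δt) = e^(0.3·√1) = 1.3499, d = 1/u = 0.7408
Per-period rate: rΔt = 0.08·1 = 0.08, so R = e^0.08 = 1.0833
Risk-neutral probability p = (e^0.08 − 0.7408)/(1.3499 − 0.7408) = 0.3425/0.6090 = 0.5623
Terminal stock prices: S_uu = 109.3, S_ud = 60, S_dd = 32.93
Terminal payoffs (K − S): max(-54.33, 0) = 0, max(-5, 0) = 0, max(22.07, 0) = 22.07
Node u (S = 80.99): V_u = e^(−0.08)·[0.5623·0.0000 + 0.4377·0.0000] = 0.0000
Node d (S = 44.45): V_d = e^(−0.08)·[0.5623·0.0000 + 0.4377·22.0713] = 8.9177
Node 0 (S = 60): V_0 = e^(−0.08)·[0.5623·0.0000 + 0.4377·8.9177] = 3.6031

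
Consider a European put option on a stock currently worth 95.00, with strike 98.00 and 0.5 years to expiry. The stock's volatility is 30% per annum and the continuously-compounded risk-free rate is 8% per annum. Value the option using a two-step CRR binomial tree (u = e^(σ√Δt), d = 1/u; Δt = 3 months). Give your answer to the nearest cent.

7.31

CRR parameters: u = e^(σ√Δt) = e^(0.3·√0.25) = 1.1618, d = 1/u = 0.8607
Per-period rate: rΔt = 0.08·0.25 = 0.02, so R = e^0.02 = 1.0202
Risk-neutral probability p = (e^0.02 − 0.8607)/(1.1618 − 0.8607) = 0.1595/0.3011 = 0.5297
Terminal stock prices: S_uu = 128.2, S_ud = 95, S_dd = 70.38
Terminal payoffs (K − S): max(-30.24, 0) = 0, max(3, 0) = 3, max(27.62, 0) = 27.62
Node u (S = 110.4): V_u = e^(−0.02)·[0.5297·0.0000 + 0.4703·3.0000] = 1.3831
Node d (S = 81.77): V_d = e^(−0.02)·[0.5297·3.0000 + 0.4703·27.6223] = 14.2922
Node 0 (S = 95): V_0 = e^(−0.02)·[0.5297·1.3831 + 0.4703·14.2922] = 7.3072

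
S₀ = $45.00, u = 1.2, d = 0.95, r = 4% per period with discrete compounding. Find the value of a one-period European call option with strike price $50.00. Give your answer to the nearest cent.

$1.38

Risk-neutral probability p = (1 + 0.04 − 0.95)/(1.2 − 0.95) = 0.0900/0.2500 = 0.3600
Terminal stock prices: S_u = 54, S_d = 42.75
Terminal payoffs (S − K): max(4, 0) = 4, max(-7.25, 0) = 0
Node 0 (S = 45): V_0 = 1/1.04·[0.3600·4.0000 + 0.6400·0.0000] = 1.3846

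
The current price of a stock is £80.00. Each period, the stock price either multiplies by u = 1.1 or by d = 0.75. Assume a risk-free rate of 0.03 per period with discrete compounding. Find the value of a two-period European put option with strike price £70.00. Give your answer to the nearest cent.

Risk-neutral probability p = (1 + 0.03 − 0.75)/(1.1 − 0.75) = 0.2800/0.3500 = 0.8000
Terminal stock prices: S_uu = 96.8, S_ud = 66, S_dd = 45
Terminal payoffs (K − S): max(-26.8, 0) = 0, max(4, 0) = 4, max(25, 0) = 25
Node u (S = 88): V_u = 1/1.03·[0.8000·0.0000 + 0.2000·4.0000] = 0.7767
Node d (S = 60): V_d = 1/1.03·[0.8000·4.0000 + 0.2000·25.0000] = 7.9612
Node 0 (S = 80): V_0 = 1/1.03·[0.8000·0.7767 + 0.2000·7.9612] = 2.1491

£2.15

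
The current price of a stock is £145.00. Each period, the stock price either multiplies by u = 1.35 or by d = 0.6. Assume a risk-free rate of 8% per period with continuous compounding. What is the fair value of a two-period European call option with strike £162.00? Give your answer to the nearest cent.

Risk-neutral probability p = (e^0.08 − 0.6)/(1.35 − 0.6) = 0.4833/0.7500 = 0.6444
Terminal stock prices: S_uu = 264.3, S_ud = 117.4, S_dd = 52.2
Terminal payoffs (S − K): max(102.3, 0) = 102.3, max(-44.55, 0) = 0, max(-109.8, 0) = 0
Node u (S = 195.8): V_u = e^(−0.08)·[0.6444·102.2625 + 0.3556·0.0000] = 60.8299
Node d (S = 87): V_d = e^(−0.08)·[0.6444·0.0000 + 0.3556·0.0000] = 0.0000
Node 0 (S = 145): V_0 = e^(−0.08)·[0.6444·60.8299 + 0.3556·0.0000] = 36.1840

£36.18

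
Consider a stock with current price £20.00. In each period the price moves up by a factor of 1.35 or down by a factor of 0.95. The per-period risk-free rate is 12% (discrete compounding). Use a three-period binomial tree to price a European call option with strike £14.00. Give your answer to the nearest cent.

Risk-neutral probability p = (1 + 0.12 − 0.95)/(1.35 − 0.95) = 0.1700/0.4000 = 0.4250
Terminal stock prices: S_uuu = 49.21, S_uud = 34.63, S_udd = 24.37, S_ddd = 17.15
Terminal payoffs (S − K): max(35.21, 0) = 35.21, max(20.63, 0) = 20.63, max(10.37, 0) = 10.37, max(3.147, 0) = 3.147
Node uu (S = 36.45): V_uu = 1/1.12·[0.4250·35.2075 + 0.5750·20.6275] = 23.9500
Node ud (S = 25.65): V_ud = 1/1.12·[0.4250·20.6275 + 0.5750·10.3675] = 13.1500
Node dd (S = 18.05): V_dd = 1/1.12·[0.4250·10.3675 + 0.5750·3.1475] = 5.5500
Node u (S = 27): V_u = 1/1.12·[0.4250·23.9500 + 0.5750·13.1500] = 15.8393
Node d (S = 19): V_d = 1/1.12·[0.4250·13.1500 + 0.5750·5.5500] = 7.8393
Node 0 (S = 20): V_0 = 1/1.12·[0.4250·15.8393 + 0.5750·7.8393] = 10.0351

£10.04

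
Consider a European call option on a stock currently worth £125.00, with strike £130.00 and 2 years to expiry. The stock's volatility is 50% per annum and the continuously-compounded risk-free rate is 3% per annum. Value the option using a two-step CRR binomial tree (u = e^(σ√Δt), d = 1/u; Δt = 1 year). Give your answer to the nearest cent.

CRR parameters: u = e^(σ√Δt) = e^(0.5·√1) = 1.6487, d = 1/u = 0.6065
Per-period rate: rΔt = 0.03·1 = 0.03, so R = e^0.03 = 1.0305
Risk-neutral probability p = (e^0.03 − 0.6065)/(1.6487 − 0.6065) = 0.4239/1.0422 = 0.4068
Terminal stock prices: S_uu = 339.8, S_ud = 125, S_dd = 45.98
Terminal payoffs (S − K): max(209.8, 0) = 209.8, max(-5, 0) = 0, max(-84.02, 0) = 0
Node u (S = 206.1): V_u = e^(−0.03)·[0.4068·209.7852 + 0.5932·0.0000] = 82.8108
Node d (S = 75.82): V_d = e^(−0.03)·[0.4068·0.0000 + 0.5932·0.0000] = 0.0000
Node 0 (S = 125): V_0 = e^(−0.03)·[0.4068·82.8108 + 0.5932·0.0000] = 32.6888

£32.69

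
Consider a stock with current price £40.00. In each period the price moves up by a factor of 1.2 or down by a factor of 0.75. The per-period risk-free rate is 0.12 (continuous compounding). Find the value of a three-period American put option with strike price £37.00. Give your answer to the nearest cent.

£1.15

Risk-neutral probability p = (e^0.12 − 0.75)/(1.2 − 0.75) = 0.3775/0.4500 = 0.8389
Terminal stock prices: S_uuu = 69.12, S_uud = 43.2, S_udd = 27, S_ddd = 16.88
Terminal payoffs (K − S): max(-32.12, 0) = 0, max(-6.2, 0) = 0, max(10, 0) = 10, max(20.12, 0) = 20.12
Node uu (S = 57.6): continuation = e^(−0.12)·[0.8389·0.0000 + 0.1611·0.0000] = 0.0000; exercise value = 0.0000 ≤ continuation, so V_uu = 0.0000
Node ud (S = 36): continuation = e^(−0.12)·[0.8389·0.0000 + 0.1611·10.0000] = 1.4290; exercise value = 1.0000 ≤ continuation, so V_ud = 1.4290
Node dd (S = 22.5): continuation = e^(−0.12)·[0.8389·10.0000 + 0.1611·20.1250] = 10.3161; exercise value = 14.5000 > continuation, so V_dd = 14.5000 (exercise)
Node u (S = 48): continuation = e^(−0.12)·[0.8389·0.0000 + 0.1611·1.4290] = 0.2042; exercise value = 0.0000 ≤ continuation, so V_u = 0.2042
Node d (S = 30): continuation = e^(−0.12)·[0.8389·1.4290 + 0.1611·14.5000] = 3.1352; exercise value = 7.0000 > continuation, so V_d = 7.0000 (exercise)
Node 0 (S = 40): continuation = e^(−0.12)·[0.8389·0.2042 + 0.1611·7.0000] = 1.1522; exercise value = 0.0000 ≤ continuation, so V_0 = 1.1522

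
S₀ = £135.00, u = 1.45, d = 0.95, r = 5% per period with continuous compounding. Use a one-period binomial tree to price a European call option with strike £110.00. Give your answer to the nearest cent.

Risk-neutral probability p = (e^0.05 − 0.95)/(1.45 − 0.95) = 0.1013/0.5000 = 0.2025
Terminal stock prices: S_u = 195.8, S_d = 128.2
Terminal payoffs (S − K): max(85.75, 0) = 85.75, max(18.25, 0) = 18.25
Node 0 (S = 135): V_0 = e^(−0.05)·[0.2025·85.7500 + 0.7975·18.2500] = 30.3648

£30.36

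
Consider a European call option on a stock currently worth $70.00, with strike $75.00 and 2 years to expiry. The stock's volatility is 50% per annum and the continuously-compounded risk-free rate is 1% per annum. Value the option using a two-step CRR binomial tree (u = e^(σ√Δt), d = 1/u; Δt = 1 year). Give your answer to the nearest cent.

$16.94

CRR parameters: u = e^(σ√Δt) = e^(0.5·√1) = 1.6487, d = 1/u = 0.6065
Per-period rate: rΔt = 0.01·1 = 0.01, so R = e^0.01 = 1.0101
Risk-neutral probability p = (e^0.01 − 0.6065)/(1.6487 − 0.6065) = 0.4035/1.0422 = 0.3872
Terminal stock prices: S_uu = 190.3, S_ud = 70, S_dd = 25.75
Terminal payoffs (S − K): max(115.3, 0) = 115.3, max(-5, 0) = 0, max(-49.25, 0) = 0
Node u (S = 115.4): V_u = e^(−0.01)·[0.3872·115.2797 + 0.6128·0.0000] = 44.1903
Node d (S = 42.46): V_d = e^(−0.01)·[0.3872·0.0000 + 0.6128·0.0000] = 0.0000
Node 0 (S = 70): V_0 = e^(−0.01)·[0.3872·44.1903 + 0.6128·0.0000] = 16.9395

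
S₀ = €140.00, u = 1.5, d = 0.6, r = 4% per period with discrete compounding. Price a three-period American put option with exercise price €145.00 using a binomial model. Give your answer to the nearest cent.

Risk-neutral probability p = (1 + 0.04 − 0.6)/(1.5 − 0.6) = 0.4400/0.9000 = 0.4889
Terminal stock prices: S_uuu = 472.5, S_uud = 189, S_udd = 75.6, S_ddd = 30.24
Terminal payoffs (K − S): max(-327.5, 0) = 0, max(-44, 0) = 0, max(69.4, 0) = 69.4, max(114.8, 0) = 114.8
Node uu (S = 315): continuation = 1/1.04·[0.4889·0.0000 + 0.5111·0.0000] = 0.0000; exercise value = 0.0000 ≤ continuation, so V_uu = 0.0000
Node ud (S = 126): continuation = 1/1.04·[0.4889·0.0000 + 0.5111·69.4000] = 34.1068; exercise value = 19.0000 ≤ continuation, so V_ud = 34.1068
Node dd (S = 50.4): continuation = 1/1.04·[0.4889·69.4000 + 0.5111·114.7600] = 89.0231; exercise value = 94.6000 > continuation, so V_dd = 94.6000 (exercise)
Node u (S = 210): continuation = 1/1.04·[0.4889·0.0000 + 0.5111·34.1068] = 16.7619; exercise value = 0.0000 ≤ continuation, so V_u = 16.7619
Node d (S = 84): continuation = 1/1.04·[0.4889·34.1068 + 0.5111·94.6000] = 62.5246; exercise value = 61.0000 ≤ continuation, so V_d = 62.5246
Node 0 (S = 140): continuation = 1/1.04·[0.4889·16.7619 + 0.5111·62.5246] = 38.6074; exercise value = 5.0000 ≤ continuation, so V_0 = 38.6074

€38.61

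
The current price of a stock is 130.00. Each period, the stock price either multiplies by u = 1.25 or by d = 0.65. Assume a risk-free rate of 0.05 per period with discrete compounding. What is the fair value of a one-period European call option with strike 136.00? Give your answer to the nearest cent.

Risk-neutral probability p = (1 + 0.05 − 0.65)/(1.25 − 0.65) = 0.4000/0.6000 = 0.6667
Terminal stock prices: S_u = 162.5, S_d = 84.5
Terminal payoffs (S − K): max(26.5, 0) = 26.5, max(-51.5, 0) = 0
Node 0 (S = 130): V_0 = 1/1.05·[0.6667·26.5000 + 0.3333·0.0000] = 16.8254

16.83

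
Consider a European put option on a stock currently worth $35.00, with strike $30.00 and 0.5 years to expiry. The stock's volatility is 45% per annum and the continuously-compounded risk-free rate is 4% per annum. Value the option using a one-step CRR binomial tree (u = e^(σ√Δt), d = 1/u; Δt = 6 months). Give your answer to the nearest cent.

$2.44

CRR parameters: u = e^(σ√Δt) = e^(0.45·√0.5) = 1.3746, d = 1/u = 0.7275
Per-period rate: rΔt = 0.04·0.5 = 0.02, so R = e^0.02 = 1.0202
Risk-neutral probability p = (e^0.02 − 0.7275)/(1.3746 − 0.7275) = 0.2927/0.6472 = 0.4523
Terminal stock prices: S_u = 48.11, S_d = 25.46
Terminal payoffs (K − S): max(-18.11, 0) = 0, max(4.539, 0) = 4.539
Node 0 (S = 35): V_0 = e^(−0.02)·[0.4523·0.0000 + 0.5477·4.5389] = 2.4366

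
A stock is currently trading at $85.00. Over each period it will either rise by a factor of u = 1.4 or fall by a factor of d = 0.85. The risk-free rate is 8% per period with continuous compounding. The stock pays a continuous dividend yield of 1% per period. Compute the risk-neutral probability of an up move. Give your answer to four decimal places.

p = 0.4046

Per-period risk-free factor R = e^0.08 = 1.0833; dividend-adjusted growth = e^(0.08−0.01) = 1.0725.
Risk-neutral probability p = (1.0725 − 0.85)/(1.4 − 0.85) = 0.2225/0.5500 = 0.4046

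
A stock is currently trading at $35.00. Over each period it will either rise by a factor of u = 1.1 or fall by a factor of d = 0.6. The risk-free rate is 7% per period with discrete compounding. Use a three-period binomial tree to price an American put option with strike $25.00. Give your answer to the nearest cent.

$0.32

Risk-neutral probability p = (1 + 0.07 − 0.6)/(1.1 − 0.6) = 0.4700/0.5000 = 0.9400
Terminal stock prices: S_uuu = 46.59, S_uud = 25.41, S_udd = 13.86, S_ddd = 7.56
Terminal payoffs (K − S): max(-21.59, 0) = 0, max(-0.41, 0) = 0, max(11.14, 0) = 11.14, max(17.44, 0) = 17.44
Node uu (S = 42.35): continuation = 1/1.07·[0.9400·0.0000 + 0.0600·0.0000] = 0.0000; exercise value = 0.0000 ≤ continuation, so V_uu = 0.0000
Node ud (S = 23.1): continuation = 1/1.07·[0.9400·0.0000 + 0.0600·11.1400] = 0.6247; exercise value = 1.9000 > continuation, so V_ud = 1.9000 (exercise)
Node dd (S = 12.6): continuation = 1/1.07·[0.9400·11.1400 + 0.0600·17.4400] = 10.7645; exercise value = 12.4000 > continuation, so V_dd = 12.4000 (exercise)
Node u (S = 38.5): continuation = 1/1.07·[0.9400·0.0000 + 0.0600·1.9000] = 0.1065; exercise value = 0.0000 ≤ continuation, so V_u = 0.1065
Node d (S = 21): continuation = 1/1.07·[0.9400·1.9000 + 0.0600·12.4000] = 2.3645; exercise value = 4.0000 > continuation, so V_d = 4.0000 (exercise)
Node 0 (S = 35): continuation = 1/1.07·[0.9400·0.1065 + 0.0600·4.0000] = 0.3179; exercise value = 0.0000 ≤ continuation, so V_0 = 0.3179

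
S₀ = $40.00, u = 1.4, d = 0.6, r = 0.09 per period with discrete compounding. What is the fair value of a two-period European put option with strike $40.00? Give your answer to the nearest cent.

Risk-neutral probability p = (1 + 0.09 − 0.6)/(1.4 − 0.6) = 0.4900/0.8000 = 0.6125
Terminal stock prices: S_uu = 78.4, S_ud = 33.6, S_dd = 14.4
Terminal payoffs (K − S): max(-38.4, 0) = 0, max(6.4, 0) = 6.4, max(25.6, 0) = 25.6
Node u (S = 56): V_u = 1/1.09·[0.6125·0.0000 + 0.3875·6.4000] = 2.2752
Node d (S = 24): V_d = 1/1.09·[0.6125·6.4000 + 0.3875·25.6000] = 12.6972
Node 0 (S = 40): V_0 = 1/1.09·[0.6125·2.2752 + 0.3875·12.6972] = 5.7924

$5.79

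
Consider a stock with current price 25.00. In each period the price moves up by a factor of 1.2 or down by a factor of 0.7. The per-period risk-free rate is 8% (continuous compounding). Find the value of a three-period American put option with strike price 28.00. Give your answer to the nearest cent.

3.63

Risk-neutral probability p = (e^0.08 − 0.7)/(1.2 − 0.7) = 0.3833/0.5000 = 0.7666
Terminal stock prices: S_uuu = 43.2, S_uud = 25.2, S_udd = 14.7, S_ddd = 8.575
Terminal payoffs (K − S): max(-15.2, 0) = 0, max(2.8, 0) = 2.8, max(13.3, 0) = 13.3, max(19.43, 0) = 19.43
Node uu (S = 36): continuation = e^(−0.08)·[0.7666·0.0000 + 0.2334·2.8000] = 0.6033; exercise value = 0.0000 ≤ continuation, so V_uu = 0.6033
Node ud (S = 21): continuation = e^(−0.08)·[0.7666·2.8000 + 0.2334·13.3000] = 4.8473; exercise value = 7.0000 > continuation, so V_ud = 7.0000 (exercise)
Node dd (S = 12.25): continuation = e^(−0.08)·[0.7666·13.3000 + 0.2334·19.4250] = 13.5973; exercise value = 15.7500 > continuation, so V_dd = 15.7500 (exercise)
Node u (S = 30): continuation = e^(−0.08)·[0.7666·0.6033 + 0.2334·7.0000] = 1.9353; exercise value = 0.0000 ≤ continuation, so V_u = 1.9353
Node d (S = 17.5): continuation = e^(−0.08)·[0.7666·7.0000 + 0.2334·15.7500] = 8.3473; exercise value = 10.5000 > continuation, so V_d = 10.5000 (exercise)
Node 0 (S = 25): continuation = e^(−0.08)·[0.7666·1.9353 + 0.2334·10.5000] = 3.6320; exercise value = 3.0000 ≤ continuation, so V_0 = 3.6320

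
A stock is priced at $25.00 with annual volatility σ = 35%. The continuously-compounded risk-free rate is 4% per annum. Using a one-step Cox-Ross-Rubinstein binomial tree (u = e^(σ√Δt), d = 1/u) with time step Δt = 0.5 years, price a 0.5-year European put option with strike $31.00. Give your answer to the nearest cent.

CRR parameters: u = e^(σ√Δt) = e^(0.35·√0.5) = 1.2808, d = 1/u = 0.7808
Per-period rate: rΔt = 0.04·0.5 = 0.02, so R = e^0.02 = 1.0202
Risk-neutral probability p = (e^0.02 − 0.7808)/(1.2808 − 0.7808) = 0.2394/0.5000 = 0.4788
Terminal stock prices: S_u = 32.02, S_d = 19.52
Terminal payoffs (K − S): max(-1.02, 0) = 0, max(11.48, 0) = 11.48
Node 0 (S = 25): V_0 = e^(−0.02)·[0.4788·0.0000 + 0.5212·11.4810] = 5.8649

$5.86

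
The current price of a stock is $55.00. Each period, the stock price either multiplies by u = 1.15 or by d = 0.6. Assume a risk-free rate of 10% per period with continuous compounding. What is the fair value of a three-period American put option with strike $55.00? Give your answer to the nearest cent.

Risk-neutral probability p = (e^0.1 − 0.6)/(1.15 − 0.6) = 0.5052/0.5500 = 0.9185
Terminal stock prices: S_uuu = 83.65, S_uud = 43.64, S_udd = 22.77, S_ddd = 11.88
Terminal payoffs (K − S): max(-28.65, 0) = 0, max(11.36, 0) = 11.36, max(32.23, 0) = 32.23, max(43.12, 0) = 43.12
Node uu (S = 72.74): continuation = e^(−0.1)·[0.9185·0.0000 + 0.0815·11.3575] = 0.8376; exercise value = 0.0000 ≤ continuation, so V_uu = 0.8376
Node ud (S = 37.95): continuation = e^(−0.1)·[0.9185·11.3575 + 0.0815·32.2300] = 11.8161; exercise value = 17.0500 > continuation, so V_ud = 17.0500 (exercise)
Node dd (S = 19.8): continuation = e^(−0.1)·[0.9185·32.2300 + 0.0815·43.1200] = 29.9661; exercise value = 35.2000 > continuation, so V_dd = 35.2000 (exercise)
Node u (S = 63.25): continuation = e^(−0.1)·[0.9185·0.8376 + 0.0815·17.0500] = 1.9536; exercise value = 0.0000 ≤ continuation, so V_u = 1.9536
Node d (S = 33): continuation = e^(−0.1)·[0.9185·17.0500 + 0.0815·35.2000] = 16.7661; exercise value = 22.0000 > continuation, so V_d = 22.0000 (exercise)
Node 0 (S = 55): continuation = e^(−0.1)·[0.9185·1.9536 + 0.0815·22.0000] = 3.2461; exercise value = 0.0000 ≤ continuation, so V_0 = 3.2461

$3.25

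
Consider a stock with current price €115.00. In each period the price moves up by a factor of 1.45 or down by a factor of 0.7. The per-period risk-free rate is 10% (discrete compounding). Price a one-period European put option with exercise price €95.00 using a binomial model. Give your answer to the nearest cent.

€6.15

Risk-neutral probability p = (1 + 0.1 − 0.7)/(1.45 − 0.7) = 0.4000/0.7500 = 0.5333
Terminal stock prices: S_u = 166.8, S_d = 80.5
Terminal payoffs (K − S): max(-71.75, 0) = 0, max(14.5, 0) = 14.5
Node 0 (S = 115): V_0 = 1/1.1·[0.5333·0.0000 + 0.4667·14.5000] = 6.1515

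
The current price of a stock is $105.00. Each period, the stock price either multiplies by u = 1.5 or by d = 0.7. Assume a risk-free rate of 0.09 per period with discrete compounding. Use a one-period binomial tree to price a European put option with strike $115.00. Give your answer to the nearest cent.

$19.51

Risk-neutral probability p = (1 + 0.09 − 0.7)/(1.5 − 0.7) = 0.3900/0.8000 = 0.4875
Terminal stock prices: S_u = 157.5, S_d = 73.5
Terminal payoffs (K − S): max(-42.5, 0) = 0, max(41.5, 0) = 41.5
Node 0 (S = 105): V_0 = 1/1.09·[0.4875·0.0000 + 0.5125·41.5000] = 19.5126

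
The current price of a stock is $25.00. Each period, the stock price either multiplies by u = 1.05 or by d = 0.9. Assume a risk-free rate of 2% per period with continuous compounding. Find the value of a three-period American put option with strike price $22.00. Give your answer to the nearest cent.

$0.11

Risk-neutral probability p = (e^0.02 − 0.9)/(1.05 − 0.9) = 0.1202/0.1500 = 0.8013
Terminal stock prices: S_uuu = 28.94, S_uud = 24.81, S_udd = 21.26, S_ddd = 18.23
Terminal payoffs (K − S): max(-6.941, 0) = 0, max(-2.806, 0) = 0, max(0.7375, 0) = 0.7375, max(3.775, 0) = 3.775
Node uu (S = 27.56): continuation = e^(−0.02)·[0.8013·0.0000 + 0.1987·0.0000] = 0.0000; exercise value = 0.0000 ≤ continuation, so V_uu = 0.0000
Node ud (S = 23.62): continuation = e^(−0.02)·[0.8013·0.0000 + 0.1987·0.7375] = 0.1436; exercise value = 0.0000 ≤ continuation, so V_ud = 0.1436
Node dd (S = 20.25): continuation = e^(−0.02)·[0.8013·0.7375 + 0.1987·3.7750] = 1.3144; exercise value = 1.7500 > continuation, so V_dd = 1.7500 (exercise)
Node u (S = 26.25): continuation = e^(−0.02)·[0.8013·0.0000 + 0.1987·0.1436] = 0.0280; exercise value = 0.0000 ≤ continuation, so V_u = 0.0280
Node d (S = 22.5): continuation = e^(−0.02)·[0.8013·0.1436 + 0.1987·1.7500] = 0.4536; exercise value = 0.0000 ≤ continuation, so V_d = 0.4536
Node 0 (S = 25): continuation = e^(−0.02)·[0.8013·0.0280 + 0.1987·0.4536] = 0.1103; exercise value = 0.0000 ≤ continuation, so V_0 = 0.1103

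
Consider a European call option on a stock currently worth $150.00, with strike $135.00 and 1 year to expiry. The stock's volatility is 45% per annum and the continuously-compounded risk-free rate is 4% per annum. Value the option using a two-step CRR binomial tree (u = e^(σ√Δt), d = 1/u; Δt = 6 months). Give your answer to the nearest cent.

CRR parameters: u = e^(σ√Δt) = e^(0.45·√0.5) = 1.3746, d = 1/u = 0.7275
Per-period rate: rΔt = 0.04·0.5 = 0.02, so R = e^0.02 = 1.0202
Risk-neutral probability p = (e^0.02 − 0.7275)/(1.3746 − 0.7275) = 0.2927/0.6472 = 0.4523
Terminal stock prices: S_uu = 283.4, S_ud = 150, S_dd = 79.38
Terminal payoffs (S − K): max(148.4, 0) = 148.4, max(15, 0) = 15, max(-55.62, 0) = 0
Node u (S = 206.2): V_u = e^(−0.02)·[0.4523·148.4488 + 0.5477·15.0000] = 73.8705
Node d (S = 109.1): V_d = e^(−0.02)·[0.4523·15.0000 + 0.5477·0.0000] = 6.6506
Node 0 (S = 150): V_0 = e^(−0.02)·[0.4523·73.8705 + 0.5477·6.6506] = 36.3223

$36.32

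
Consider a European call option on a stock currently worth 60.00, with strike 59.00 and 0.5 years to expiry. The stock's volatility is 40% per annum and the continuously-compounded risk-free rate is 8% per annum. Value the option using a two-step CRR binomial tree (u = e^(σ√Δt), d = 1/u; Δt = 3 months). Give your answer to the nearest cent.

CRR parameters: u = e^(σ√Δt) = e^(0.4·√0.25) = 1.2214, d = 1/u = 0.8187
Per-period rate: rΔt = 0.08·0.25 = 0.02, so R = e^0.02 = 1.0202
Risk-neutral probability p = (e^0.02 − 0.8187)/(1.2214 − 0.8187) = 0.2015/0.4027 = 0.5003
Terminal stock prices: S_uu = 89.51, S_ud = 60, S_dd = 40.22
Terminal payoffs (S − K): max(30.51, 0) = 30.51, max(1, 0) = 1, max(-18.78, 0) = 0
Node u (S = 73.28): V_u = e^(−0.02)·[0.5003·30.5095 + 0.4997·1.0000] = 15.4524
Node d (S = 49.12): V_d = e^(−0.02)·[0.5003·1.0000 + 0.4997·0.0000] = 0.4904
Node 0 (S = 60): V_0 = e^(−0.02)·[0.5003·15.4524 + 0.4997·0.4904] = 7.8185

7.82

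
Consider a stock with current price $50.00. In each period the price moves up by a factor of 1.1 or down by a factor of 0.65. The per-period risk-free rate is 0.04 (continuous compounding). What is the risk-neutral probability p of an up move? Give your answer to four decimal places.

Risk-neutral probability p = (e^0.04 − 0.65)/(1.1 − 0.65) = 0.3908/0.4500 = 0.8685

p = 0.8685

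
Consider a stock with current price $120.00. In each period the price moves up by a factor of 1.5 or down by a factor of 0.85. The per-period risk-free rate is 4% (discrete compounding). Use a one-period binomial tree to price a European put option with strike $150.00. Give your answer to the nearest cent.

$32.66

Risk-neutral probability p = (1 + 0.04 − 0.85)/(1.5 − 0.85) = 0.1900/0.6500 = 0.2923
Terminal stock prices: S_u = 180, S_d = 102
Terminal payoffs (K − S): max(-30, 0) = 0, max(48, 0) = 48
Node 0 (S = 120): V_0 = 1/1.04·[0.2923·0.0000 + 0.7077·48.0000] = 32.6627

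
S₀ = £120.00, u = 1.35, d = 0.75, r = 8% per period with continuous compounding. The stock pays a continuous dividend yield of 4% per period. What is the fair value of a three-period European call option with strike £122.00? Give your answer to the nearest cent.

Per-period risk-free factor R = e^0.08 = 1.0833; dividend-adjusted growth = e^(0.08−0.04) = 1.0408.
Risk-neutral probability p = (1.0408 − 0.75)/(1.35 − 0.75) = 0.2908/0.6000 = 0.4847
Terminal stock prices: S_uuu = 295.2, S_uud = 164, S_udd = 91.12, S_ddd = 50.62
Terminal payoffs (S − K): max(173.2, 0) = 173.2, max(42.03, 0) = 42.03, max(-30.88, 0) = 0, max(-71.38, 0) = 0
Node uu (S = 218.7): V_uu = e^(−0.08)·[0.4847·173.2450 + 0.5153·42.0250] = 97.5045
Node ud (S = 121.5): V_ud = e^(−0.08)·[0.4847·42.0250 + 0.5153·0.0000] = 18.8028
Node dd (S = 67.5): V_dd = e^(−0.08)·[0.4847·0.0000 + 0.5153·0.0000] = 0.0000
Node u (S = 162): V_u = e^(−0.08)·[0.4847·97.5045 + 0.5153·18.8028] = 52.5699
Node d (S = 90): V_d = e^(−0.08)·[0.4847·18.8028 + 0.5153·0.0000] = 8.4128
Node 0 (S = 120): V_0 = e^(−0.08)·[0.4847·52.5699 + 0.5153·8.4128] = 27.5228

£27.52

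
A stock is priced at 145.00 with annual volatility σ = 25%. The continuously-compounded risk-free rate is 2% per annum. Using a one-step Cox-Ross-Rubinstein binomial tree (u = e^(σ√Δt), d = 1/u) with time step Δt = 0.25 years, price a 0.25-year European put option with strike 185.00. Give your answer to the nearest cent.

CRR parameters: u = e^(σ√Δt) = e^(0.25·√0.25) = 1.1331, d = 1/u = 0.8825
Per-period rate: rΔt = 0.02·0.25 = 0.005, so R = e^0.005 = 1.0050
Risk-neutral probability p = (e^0.005 − 0.8825)/(1.1331 − 0.8825) = 0.1225/0.2507 = 0.4888
Terminal stock prices: S_u = 164.3, S_d = 128
Terminal payoffs (K − S): max(20.69, 0) = 20.69, max(57.04, 0) = 57.04
Node 0 (S = 145): V_0 = e^(−0.005)·[0.4888·20.6935 + 0.5112·57.0379] = 39.0773

39.08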